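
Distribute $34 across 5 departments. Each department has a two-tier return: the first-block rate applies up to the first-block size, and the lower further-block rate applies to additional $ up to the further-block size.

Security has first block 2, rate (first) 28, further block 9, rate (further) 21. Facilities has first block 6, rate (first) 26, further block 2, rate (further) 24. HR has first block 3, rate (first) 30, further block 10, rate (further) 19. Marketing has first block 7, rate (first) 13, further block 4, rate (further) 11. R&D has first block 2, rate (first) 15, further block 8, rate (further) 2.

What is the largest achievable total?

759

Rank every tier by rate: HR/first 30 > Security/first 28 > Facilities/first 26 > Facilities/second 24 > Security/second 21 > HR/second 19 > R&D/first 15 > Marketing/first 13 > Marketing/second 11 > R&D/second 2.
Fill HR first block (3 at 30) — 31 left.
Fill Security first block (2 at 28) — 29 left.
Fill Facilities first block (6 at 26) — 23 left.
Facilities/second (24): +2 — 21 left.
Security/second (21): +9 — 12 left.
Fill HR second block (10 at 19) — 2 left.
R&D first at 15: fill all 2 — 0 left.
Total = 30×3 + 28×2 + 26×6 + 24×2 + 21×9 + 19×10 + 15×2 = 759.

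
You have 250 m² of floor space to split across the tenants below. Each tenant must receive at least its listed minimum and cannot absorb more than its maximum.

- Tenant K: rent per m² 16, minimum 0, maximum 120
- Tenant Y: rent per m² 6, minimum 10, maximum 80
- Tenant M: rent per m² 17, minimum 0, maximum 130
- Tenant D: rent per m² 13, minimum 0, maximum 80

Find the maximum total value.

4030

Meeting every minimum uses 0+10+0+0 = 10 m², leaving 240.
Order the tenants by rent per m²: Tenant M 17 > Tenant K 16 > Tenant D 13 > Tenant Y 6.
Tenant M takes 130 more to reach its cap of 130 → 110 left.
Only 110 left; Tenant K takes them to reach 110.
Total = 16×110 + 6×10 + 17×130 = 4030.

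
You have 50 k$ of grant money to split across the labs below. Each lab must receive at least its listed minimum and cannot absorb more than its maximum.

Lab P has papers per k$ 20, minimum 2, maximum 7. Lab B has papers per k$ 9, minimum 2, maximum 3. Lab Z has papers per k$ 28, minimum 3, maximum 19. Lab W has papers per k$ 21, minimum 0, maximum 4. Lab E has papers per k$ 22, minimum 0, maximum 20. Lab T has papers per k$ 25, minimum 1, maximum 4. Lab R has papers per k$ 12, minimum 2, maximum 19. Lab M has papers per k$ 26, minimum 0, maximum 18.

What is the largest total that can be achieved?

Meeting every minimum uses 2+2+3+0+0+1+2+0 = 10 k$, leaving 40.
Rank by papers per k$: Lab Z 28 > Lab M 26 > Lab T 25 > Lab E 22 > Lab W 21 > Lab P 20 > Lab R 12 > Lab B 9.
Give Lab Z 16 more to hit its cap of 19 → 24 left.
Lab M takes 18 more to reach its cap of 18 → 6 left.
Give Lab T 3 more to hit its cap of 4 → 3 left.
Only 3 left; Lab E takes them to reach 3.
Total = 20×2 + 9×2 + 28×19 + 22×3 + 25×4 + 12×2 + 26×18 = 1248.

1248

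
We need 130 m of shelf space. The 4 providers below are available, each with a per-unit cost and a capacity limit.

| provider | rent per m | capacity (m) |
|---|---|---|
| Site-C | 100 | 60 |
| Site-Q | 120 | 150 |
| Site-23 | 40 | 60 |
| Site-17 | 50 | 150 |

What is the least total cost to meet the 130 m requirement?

5900

Fill from the cheapest provider first.
Site-23 (40): use full 60 — 70 m to go.
Site-17 at 50: take 70 of its 150 — requirement met.
Site-C, Site-Q: unused.
Cost = 60×40 + 70×50 = 5900.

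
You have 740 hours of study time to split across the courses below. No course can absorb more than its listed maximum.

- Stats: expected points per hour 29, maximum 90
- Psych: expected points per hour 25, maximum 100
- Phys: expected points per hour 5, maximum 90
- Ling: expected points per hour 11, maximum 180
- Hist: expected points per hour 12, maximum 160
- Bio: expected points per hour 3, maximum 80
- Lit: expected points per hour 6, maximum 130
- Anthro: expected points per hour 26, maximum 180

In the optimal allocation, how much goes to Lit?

30

Order the courses by expected points per hour: Stats 29 > Anthro 26 > Psych 25 > Hist 12 > Ling 11 > Lit 6 > Phys 5 > Bio 3.
Give Stats 90 to hit its cap of 90 — 650 left.
Give Anthro 180 to hit its cap of 180 — 470 left.
Psych takes 100 to reach its cap of 100 — 370 left.
Give Hist 160 to hit its cap of 160 — 210 left.
Ling takes 180 to reach its cap of 180 — 30 left.
Lit has room for 130 but only 30 remain, so it gets 30.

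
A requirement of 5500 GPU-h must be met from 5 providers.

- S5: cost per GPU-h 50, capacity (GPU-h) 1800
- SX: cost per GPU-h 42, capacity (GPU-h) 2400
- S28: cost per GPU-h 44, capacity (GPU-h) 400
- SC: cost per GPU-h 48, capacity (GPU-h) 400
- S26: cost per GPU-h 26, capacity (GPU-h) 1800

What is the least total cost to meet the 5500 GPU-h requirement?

209400

Fill from the cheapest provider first.
S26 (26): use full 1800 ; 3700 GPU-h to go.
Take 2400 from SX at 42 ; need 1300 more.
S28 (44): use full 400 ; 900 GPU-h to go.
SC (48): use full 400 ; 500 GPU-h to go.
Take 500 from S5 at 50 to finish.
Cost = 1800×26 + 2400×42 + 400×44 + 400×48 + 500×50 = 209400.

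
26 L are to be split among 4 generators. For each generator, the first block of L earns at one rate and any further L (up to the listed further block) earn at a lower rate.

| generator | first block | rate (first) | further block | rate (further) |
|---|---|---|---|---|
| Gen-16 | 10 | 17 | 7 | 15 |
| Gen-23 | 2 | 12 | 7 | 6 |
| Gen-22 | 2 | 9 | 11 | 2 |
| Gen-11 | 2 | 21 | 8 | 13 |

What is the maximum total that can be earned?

Rank every tier by rate: Gen-11/first 21 > Gen-16/first 17 > Gen-16/second 15 > Gen-11/second 13 > Gen-23/first 12 > Gen-22/first 9 > Gen-23/second 6 > Gen-22/second 2.
Gen-11/first (21): +2 ; 24 left.
Gen-16 first at 17: fill all 10 ; 14 left.
Gen-16/second (15): +7 ; 7 left.
7 remain; put them into Gen-11 second at 13.
Total = 21×2 + 17×10 + 15×7 + 13×7 = 408.

408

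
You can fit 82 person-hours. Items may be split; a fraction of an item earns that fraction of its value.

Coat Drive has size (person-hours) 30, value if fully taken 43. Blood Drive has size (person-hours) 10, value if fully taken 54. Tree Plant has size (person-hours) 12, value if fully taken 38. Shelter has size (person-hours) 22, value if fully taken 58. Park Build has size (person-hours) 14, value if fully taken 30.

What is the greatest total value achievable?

214.4

Rank by value-to-size ratio: Blood Drive 54/10≈5.4, Tree Plant 38/12≈3.17, Shelter 58/22≈2.64, Park Build 30/14≈2.14, Coat Drive 43/30≈1.43.
Take all of Blood Drive (10 person-hours, value 54) ; 72 person-hours left.
Take all of Tree Plant (12 person-hours, value 38) ; 60 person-hours left.
Shelter: take in full, 22 person-hours for value 58 ; 38 left.
Take all of Park Build (14 person-hours, value 30) ; 24 person-hours left.
24 person-hours left: a 24/30 share of Coat Drive gives 43×24/30 = 34.4.
Total value = 214.4.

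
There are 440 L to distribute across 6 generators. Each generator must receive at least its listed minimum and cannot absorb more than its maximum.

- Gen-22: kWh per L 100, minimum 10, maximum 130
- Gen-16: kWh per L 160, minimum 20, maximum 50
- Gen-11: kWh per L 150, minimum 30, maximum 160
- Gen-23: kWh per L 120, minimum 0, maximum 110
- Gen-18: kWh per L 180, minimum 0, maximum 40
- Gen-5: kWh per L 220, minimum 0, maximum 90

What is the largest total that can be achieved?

Meeting every minimum uses 10+20+30+0+0+0 = 60 L, leaving 380.
Order the generators by kWh per L: Gen-5 220 > Gen-18 180 > Gen-16 160 > Gen-11 150 > Gen-23 120 > Gen-22 100.
Gen-5 takes 90 more to reach its cap of 90 — 290 left.
Gen-18: +40 to 40 (cap) — 250 left.
Gen-16: +30 to 50 (cap) — 220 left.
Give Gen-11 130 more to hit its cap of 160 — 90 left.
Only 90 left; Gen-23 takes them to reach 90.
Total = 100×10 + 160×50 + 150×160 + 120×90 + 180×40 + 220×90 = 70800.

70800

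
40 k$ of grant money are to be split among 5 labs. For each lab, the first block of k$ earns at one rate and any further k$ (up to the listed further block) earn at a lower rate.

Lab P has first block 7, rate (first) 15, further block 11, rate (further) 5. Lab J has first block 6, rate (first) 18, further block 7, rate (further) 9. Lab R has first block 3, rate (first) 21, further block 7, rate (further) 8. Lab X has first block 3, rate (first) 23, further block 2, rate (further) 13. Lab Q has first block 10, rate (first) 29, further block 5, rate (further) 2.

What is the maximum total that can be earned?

740

Order all 10 blocks by rate: Lab Q/first 29 > Lab X/first 23 > Lab R/first 21 > Lab J/first 18 > Lab P/first 15 > Lab X/second 13 > Lab J/second 9 > Lab R/second 8 > Lab P/second 5 > Lab Q/second 2.
Lab Q first at 29: fill all 10 — 30 left.
Fill Lab X first block (3 at 23) — 27 left.
Fill Lab R first block (3 at 21) — 24 left.
Lab J/first (18): +6 — 18 left.
Fill Lab P first block (7 at 15) — 11 left.
Lab X second at 13: fill all 2 — 9 left.
Lab J/second (9): +7 — 2 left.
Lab R/second: +2 of 7 at 8; pool empty.
Total = 29×10 + 23×3 + 21×3 + 18×6 + 15×7 + 13×2 + 9×7 + 8×2 = 740.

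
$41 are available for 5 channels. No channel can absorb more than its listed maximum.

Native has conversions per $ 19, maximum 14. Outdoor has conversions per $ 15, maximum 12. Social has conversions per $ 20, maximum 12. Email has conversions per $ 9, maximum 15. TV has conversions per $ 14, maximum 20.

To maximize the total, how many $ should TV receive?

Rank by conversions per $: Social 20 > Native 19 > Outdoor 15 > TV 14 > Email 9.
Social: +12 to 12 (cap) — 29 left.
Give Native 14 to hit its cap of 14 — 15 left.
Give Outdoor 12 to hit its cap of 12 — 3 left.
TV has room for 20 but only 3 remain, so it gets 3.

3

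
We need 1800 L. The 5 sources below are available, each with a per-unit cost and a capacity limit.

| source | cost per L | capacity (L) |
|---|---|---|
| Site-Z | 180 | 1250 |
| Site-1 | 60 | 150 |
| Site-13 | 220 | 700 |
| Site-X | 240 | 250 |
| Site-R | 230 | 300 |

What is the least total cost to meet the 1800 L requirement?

322000

Use sources in increasing cost order.
Site-1 (60): use full 150 — 1650 L to go.
Site-Z (180): use full 1250 — 400 L to go.
Site-13 at 220: take 400 of its 700 — requirement met.
Site-R, Site-X: unused.
Cost = 150×60 + 1250×180 + 400×220 = 322000.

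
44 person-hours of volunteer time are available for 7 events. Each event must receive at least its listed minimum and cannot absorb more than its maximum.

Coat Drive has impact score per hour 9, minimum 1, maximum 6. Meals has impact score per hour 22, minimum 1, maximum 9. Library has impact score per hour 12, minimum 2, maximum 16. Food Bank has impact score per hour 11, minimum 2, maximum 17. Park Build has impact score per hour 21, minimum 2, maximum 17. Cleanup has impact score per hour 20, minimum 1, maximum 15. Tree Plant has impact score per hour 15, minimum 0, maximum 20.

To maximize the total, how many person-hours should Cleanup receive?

13

Meeting every minimum uses 1+1+2+2+2+1+0 = 9 person-hours, leaving 35.
Highest impact score per hour first: Meals 22 > Park Build 21 > Cleanup 20 > Tree Plant 15 > Library 12 > Food Bank 11 > Coat Drive 9.
Meals: +8 to 9 (cap) → 27 left.
Park Build takes 15 more to reach its cap of 17 → 12 left.
Cleanup has room for 14 more but only 12 remain, so it gets 13.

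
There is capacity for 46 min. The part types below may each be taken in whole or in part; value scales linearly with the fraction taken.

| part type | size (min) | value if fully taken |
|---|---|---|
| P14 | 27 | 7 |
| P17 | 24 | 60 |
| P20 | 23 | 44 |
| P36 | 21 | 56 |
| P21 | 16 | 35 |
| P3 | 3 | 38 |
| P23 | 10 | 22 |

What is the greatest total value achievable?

Sort by value density: P3 38/3≈12.7, P36 56/21≈2.67, P17 60/24≈2.5, P23 22/10≈2.2, P21 35/16≈2.19, P20 44/23≈1.91, P14 7/27≈0.259.
Take all of P3 (3 min, value 38) — 43 min left.
Take all of P36 (21 min, value 56) — 22 min left.
22 min left: a 22/24 share of P17 gives 60×22/24 = 55.
Total value = 149.

149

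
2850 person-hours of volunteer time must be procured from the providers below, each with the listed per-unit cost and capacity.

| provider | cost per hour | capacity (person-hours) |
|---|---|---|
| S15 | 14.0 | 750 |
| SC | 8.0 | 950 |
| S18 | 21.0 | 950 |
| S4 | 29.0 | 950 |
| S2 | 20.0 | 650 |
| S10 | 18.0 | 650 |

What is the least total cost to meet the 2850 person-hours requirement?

39800

Fill from the cheapest provider first.
SC (8.0): use full 950 — 1900 person-hours to go.
S15 (14.0): use full 750 — 1150 person-hours to go.
S10 (18.0): use full 650 — 500 person-hours to go.
S2 at 20.0: take 500 of its 650 — requirement met.
S18, S4: unused.
Cost = 950×8.0 + 750×14.0 + 650×18.0 + 500×20.0 = 39800.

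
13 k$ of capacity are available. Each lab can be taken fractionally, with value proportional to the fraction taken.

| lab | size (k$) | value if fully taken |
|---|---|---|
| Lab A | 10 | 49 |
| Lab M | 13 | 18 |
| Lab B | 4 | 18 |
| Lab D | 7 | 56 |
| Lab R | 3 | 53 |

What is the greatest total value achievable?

Sort by value density: Lab R 53/3≈17.7, Lab D 56/7≈8, Lab A 49/10≈4.9, Lab B 18/4≈4.5, Lab M 18/13≈1.38.
Lab R: take in full, 3 k$ for value 53 ; 10 left.
Take all of Lab D (7 k$, value 56) ; 3 k$ left.
Fill the last 3 k$ with part of Lab A: 3/10 of it earns 14.7.
Total value = 123.7.

123.7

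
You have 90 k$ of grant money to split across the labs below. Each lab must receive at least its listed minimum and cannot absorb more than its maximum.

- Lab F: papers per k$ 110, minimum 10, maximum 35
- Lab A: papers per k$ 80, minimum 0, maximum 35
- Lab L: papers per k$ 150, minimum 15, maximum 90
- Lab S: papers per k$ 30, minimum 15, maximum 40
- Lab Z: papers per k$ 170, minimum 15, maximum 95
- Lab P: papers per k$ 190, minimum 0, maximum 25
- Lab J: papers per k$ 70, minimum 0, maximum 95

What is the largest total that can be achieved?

12800

Meeting every minimum uses 10+0+15+15+15+0+0 = 55 k$, leaving 35.
Highest papers per k$ first: Lab P 190 > Lab Z 170 > Lab L 150 > Lab F 110 > Lab A 80 > Lab J 70 > Lab S 30.
Give Lab P 25 more to hit its cap of 25 → 10 left.
Lab Z: +10 (room for 80) → 25. Pool exhausted.
Total = 110×10 + 150×15 + 30×15 + 170×25 + 190×25 = 12800.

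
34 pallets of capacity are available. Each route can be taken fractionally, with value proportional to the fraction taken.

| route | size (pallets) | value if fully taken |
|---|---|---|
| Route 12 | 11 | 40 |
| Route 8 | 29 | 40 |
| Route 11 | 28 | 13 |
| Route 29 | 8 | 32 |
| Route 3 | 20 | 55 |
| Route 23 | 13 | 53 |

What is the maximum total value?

Rank by value-to-size ratio: Route 23 53/13≈4.08, Route 29 32/8≈4, Route 12 40/11≈3.64, Route 3 55/20≈2.75, Route 8 40/29≈1.38, Route 11 13/28≈0.464.
Route 23: take in full, 13 pallets for value 53 — 21 left.
Route 29: take in full, 8 pallets for value 32 — 13 left.
Take all of Route 12 (11 pallets, value 40) — 2 pallets left.
Fill the last 2 pallets with part of Route 3: 2/20 of it earns 5.5.
Total value = 130.5.

130.5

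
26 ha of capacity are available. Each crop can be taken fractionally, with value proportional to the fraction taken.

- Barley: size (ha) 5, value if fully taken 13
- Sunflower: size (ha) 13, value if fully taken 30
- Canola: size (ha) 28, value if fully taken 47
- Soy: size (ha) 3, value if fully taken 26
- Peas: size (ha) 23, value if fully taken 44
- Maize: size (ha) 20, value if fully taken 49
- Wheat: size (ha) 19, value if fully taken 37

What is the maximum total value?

Sort by value density: Soy 26/3≈8.67, Barley 13/5≈2.6, Maize 49/20≈2.45, Sunflower 30/13≈2.31, Wheat 37/19≈1.95, Peas 44/23≈1.91, Canola 47/28≈1.68.
Soy: take in full, 3 ha for value 26 — 23 left.
Barley: take in full, 5 ha for value 13 — 18 left.
Fill the last 18 ha with part of Maize: 18/20 of it earns 44.1.
Total value = 83.1.

83.1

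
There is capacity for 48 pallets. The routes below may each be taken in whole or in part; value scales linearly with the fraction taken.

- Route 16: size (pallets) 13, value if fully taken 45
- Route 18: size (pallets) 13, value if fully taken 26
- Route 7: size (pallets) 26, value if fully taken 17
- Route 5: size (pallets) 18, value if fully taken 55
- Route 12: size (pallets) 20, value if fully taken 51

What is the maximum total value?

143.35

Sort by value density: Route 16 45/13≈3.46, Route 5 55/18≈3.06, Route 12 51/20≈2.55, Route 18 26/13≈2, Route 7 17/26≈0.654.
All 13 pallets of Route 16 fit (value 45) ; 35 remain.
Take all of Route 5 (18 pallets, value 55) ; 17 pallets left.
Fill the last 17 pallets with part of Route 12: 17/20 of it earns 43.35.
Total value = 143.35.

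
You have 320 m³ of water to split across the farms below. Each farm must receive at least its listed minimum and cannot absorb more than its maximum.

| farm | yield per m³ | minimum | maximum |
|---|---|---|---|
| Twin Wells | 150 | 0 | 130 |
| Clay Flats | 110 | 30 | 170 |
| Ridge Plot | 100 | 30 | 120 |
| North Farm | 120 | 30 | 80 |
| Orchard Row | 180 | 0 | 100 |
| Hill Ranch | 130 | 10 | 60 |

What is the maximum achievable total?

Meeting every minimum uses 0+30+30+30+0+10 = 100 m³, leaving 220.
Rank by yield per m³: Orchard Row 180 > Twin Wells 150 > Hill Ranch 130 > North Farm 120 > Clay Flats 110 > Ridge Plot 100.
Orchard Row takes 100 more to reach its cap of 100 → 120 left.
Only 120 left; Twin Wells takes them to reach 120.
Total = 150×120 + 110×30 + 100×30 + 120×30 + 180×100 + 130×10 = 47200.

47200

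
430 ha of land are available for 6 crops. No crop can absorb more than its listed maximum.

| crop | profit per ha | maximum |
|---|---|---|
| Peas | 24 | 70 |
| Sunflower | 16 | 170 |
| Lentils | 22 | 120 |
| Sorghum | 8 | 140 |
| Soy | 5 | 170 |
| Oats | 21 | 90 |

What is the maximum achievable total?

Order the crops by profit per ha: Peas 24 > Lentils 22 > Oats 21 > Sunflower 16 > Sorghum 8 > Soy 5.
Peas: +70 to 70 (cap) — 360 left.
Give Lentils 120 to hit its cap of 120 — 240 left.
Oats: +90 to 90 (cap) — 150 left.
Sunflower has room for 170 but only 150 remain, so it gets 150.
Total = 24×70 + 16×150 + 22×120 + 21×90 = 8610.

8610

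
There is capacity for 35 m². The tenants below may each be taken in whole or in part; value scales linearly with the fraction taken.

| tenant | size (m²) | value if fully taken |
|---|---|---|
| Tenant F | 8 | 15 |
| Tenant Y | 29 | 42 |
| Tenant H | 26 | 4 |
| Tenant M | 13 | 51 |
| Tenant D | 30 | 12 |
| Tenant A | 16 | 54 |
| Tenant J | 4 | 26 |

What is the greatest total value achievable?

134.75

Best value per unit of size first: Tenant J 26/4≈6.5, Tenant M 51/13≈3.92, Tenant A 54/16≈3.38, Tenant F 15/8≈1.88, Tenant Y 42/29≈1.45, Tenant D 12/30≈0.4, Tenant H 4/26≈0.154.
Tenant J: take in full, 4 m² for value 26 → 31 left.
All 13 m² of Tenant M fit (value 51) → 18 remain.
Tenant A: take in full, 16 m² for value 54 → 2 left.
2 m² left: a 2/8 share of Tenant F gives 15×2/8 = 3.75.
Total value = 134.75.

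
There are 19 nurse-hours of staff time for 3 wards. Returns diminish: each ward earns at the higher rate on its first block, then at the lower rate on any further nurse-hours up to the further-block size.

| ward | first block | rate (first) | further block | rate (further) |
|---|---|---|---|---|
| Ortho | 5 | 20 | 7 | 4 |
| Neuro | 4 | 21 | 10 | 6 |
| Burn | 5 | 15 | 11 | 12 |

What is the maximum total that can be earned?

319

Treat each block as its own option and order by rate: Neuro/T1 21 > Ortho/T1 20 > Burn/T1 15 > Burn/T2 12 > Neuro/T2 6 > Ortho/T2 4.
Neuro T1 at 21: fill all 4 ; 15 left.
Ortho T1 at 20: fill all 5 ; 10 left.
Burn T1 at 15: fill all 5 ; 5 left.
5 remain; put them into Burn T2 at 12.
Total = 21×4 + 20×5 + 15×5 + 12×5 = 319.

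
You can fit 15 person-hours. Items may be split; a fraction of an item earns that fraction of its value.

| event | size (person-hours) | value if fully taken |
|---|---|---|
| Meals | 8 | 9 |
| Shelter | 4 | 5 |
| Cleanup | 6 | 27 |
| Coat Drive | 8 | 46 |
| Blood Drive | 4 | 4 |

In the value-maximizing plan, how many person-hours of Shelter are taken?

1

Sort by value density: Coat Drive 46/8≈5.75, Cleanup 27/6≈4.5, Shelter 5/4≈1.25, Meals 9/8≈1.12, Blood Drive 4/4≈1.
Coat Drive: take in full, 8 person-hours for value 46 — 7 left.
All 6 person-hours of Cleanup fit (value 27) — 1 remain.
Fill the last 1 person-hours with part of Shelter: 1/4 of it earns 1.25.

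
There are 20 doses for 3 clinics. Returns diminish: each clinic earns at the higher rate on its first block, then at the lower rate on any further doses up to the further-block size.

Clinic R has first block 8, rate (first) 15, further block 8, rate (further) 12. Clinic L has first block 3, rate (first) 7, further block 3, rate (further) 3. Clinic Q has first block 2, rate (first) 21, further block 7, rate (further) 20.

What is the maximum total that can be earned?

338

Rank every tier by rate: Clinic Q/tier1 21 > Clinic Q/tier2 20 > Clinic R/tier1 15 > Clinic R/tier2 12 > Clinic L/tier1 7 > Clinic L/tier2 3.
Clinic Q/tier1 (21): +2 ; 18 left.
Fill Clinic Q tier2 block (7 at 20) ; 11 left.
Clinic R tier1 at 15: fill all 8 ; 3 left.
Clinic R/tier2: +3 of 8 at 12; pool empty.
Total = 21×2 + 20×7 + 15×8 + 12×3 = 338.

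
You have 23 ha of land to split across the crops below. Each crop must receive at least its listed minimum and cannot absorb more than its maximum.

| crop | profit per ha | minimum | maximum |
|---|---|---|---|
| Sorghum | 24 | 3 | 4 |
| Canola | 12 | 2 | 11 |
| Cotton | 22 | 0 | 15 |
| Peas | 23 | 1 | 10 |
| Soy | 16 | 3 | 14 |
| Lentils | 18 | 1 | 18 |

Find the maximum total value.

482

Meeting every minimum uses 3+2+0+1+3+1 = 10 ha, leaving 13.
Order the crops by profit per ha: Sorghum 24 > Peas 23 > Cotton 22 > Lentils 18 > Soy 16 > Canola 12.
Sorghum takes 1 more to reach its cap of 4 — 12 left.
Give Peas 9 more to hit its cap of 10 — 3 left.
Cotton: +3 (room for 15) → 3. Pool exhausted.
Total = 24×4 + 12×2 + 22×3 + 23×10 + 16×3 + 18×1 = 482.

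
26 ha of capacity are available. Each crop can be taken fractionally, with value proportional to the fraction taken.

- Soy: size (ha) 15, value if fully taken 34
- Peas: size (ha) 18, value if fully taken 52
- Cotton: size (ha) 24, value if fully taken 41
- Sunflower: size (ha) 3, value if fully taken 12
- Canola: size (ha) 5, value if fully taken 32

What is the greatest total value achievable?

96

Rank by value-to-size ratio: Canola 32/5≈6.4, Sunflower 12/3≈4, Peas 52/18≈2.89, Soy 34/15≈2.27, Cotton 41/24≈1.71.
All 5 ha of Canola fit (value 32) — 21 remain.
All 3 ha of Sunflower fit (value 12) — 18 remain.
Take all of Peas (18 ha, value 52) — 0 ha left.
Total value = 96.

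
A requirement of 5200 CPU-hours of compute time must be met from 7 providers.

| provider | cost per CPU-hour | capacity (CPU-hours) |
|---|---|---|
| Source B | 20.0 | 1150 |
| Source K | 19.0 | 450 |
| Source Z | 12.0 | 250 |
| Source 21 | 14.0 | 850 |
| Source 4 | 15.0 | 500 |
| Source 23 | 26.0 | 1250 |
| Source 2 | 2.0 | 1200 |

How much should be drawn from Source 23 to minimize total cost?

800

Cheapest first:
Take 1200 from Source 2 at 2.0 — need 4000 more.
Take 250 from Source Z at 12.0 — need 3750 more.
Take 850 from Source 21 at 14.0 — need 2900 more.
Source 4 (15.0): use full 500 — 2400 CPU-hours to go.
Source K at 19.0: take all 450 CPU-hours — 1950 still needed.
Source B (20.0): use full 1150 — 800 CPU-hours to go.
Take 800 from Source 23 at 26.0 to finish.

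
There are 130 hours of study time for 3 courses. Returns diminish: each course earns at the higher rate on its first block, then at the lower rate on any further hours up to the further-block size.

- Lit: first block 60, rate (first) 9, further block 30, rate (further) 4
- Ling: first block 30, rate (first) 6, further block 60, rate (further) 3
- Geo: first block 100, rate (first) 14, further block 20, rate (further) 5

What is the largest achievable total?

Treat each block as its own option and order by rate: Geo/T1 14 > Lit/T1 9 > Ling/T1 6 > Geo/T2 5 > Lit/T2 4 > Ling/T2 3.
Geo T1 at 14: fill all 100 ; 30 left.
Lit T1 at 9: only 30 left, fill 30.
Total = 14×100 + 9×30 = 1670.

1670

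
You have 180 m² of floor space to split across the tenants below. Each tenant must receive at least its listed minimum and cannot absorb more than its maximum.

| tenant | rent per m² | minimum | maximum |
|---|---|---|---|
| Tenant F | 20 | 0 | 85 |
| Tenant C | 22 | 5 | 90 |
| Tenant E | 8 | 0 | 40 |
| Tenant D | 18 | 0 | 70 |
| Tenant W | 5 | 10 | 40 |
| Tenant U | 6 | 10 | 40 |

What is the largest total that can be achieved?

Meeting every minimum uses 0+5+0+0+10+10 = 25 m², leaving 155.
Highest rent per m² first: Tenant C 22 > Tenant F 20 > Tenant D 18 > Tenant E 8 > Tenant U 6 > Tenant W 5.
Tenant C takes 85 more to reach its cap of 90 → 70 left.
Only 70 left; Tenant F takes them to reach 70.
Total = 20×70 + 22×90 + 5×10 + 6×10 = 3490.

3490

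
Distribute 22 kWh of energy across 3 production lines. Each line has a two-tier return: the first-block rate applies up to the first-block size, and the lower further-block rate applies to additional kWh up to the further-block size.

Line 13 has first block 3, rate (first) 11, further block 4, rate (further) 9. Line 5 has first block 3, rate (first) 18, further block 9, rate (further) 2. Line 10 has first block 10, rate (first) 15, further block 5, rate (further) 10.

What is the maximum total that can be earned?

296

Order all 6 blocks by rate: Line 5/T1 18 > Line 10/T1 15 > Line 13/T1 11 > Line 10/T2 10 > Line 13/T2 9 > Line 5/T2 2.
Line 5 T1 at 18: fill all 3 → 19 left.
Line 10/T1 (15): +10 → 9 left.
Fill Line 13 T1 block (3 at 11) → 6 left.
Fill Line 10 T2 block (5 at 10) → 1 left.
Line 13/T2: +1 of 4 at 9; pool empty.
Total = 18×3 + 15×10 + 11×3 + 10×5 + 9×1 = 296.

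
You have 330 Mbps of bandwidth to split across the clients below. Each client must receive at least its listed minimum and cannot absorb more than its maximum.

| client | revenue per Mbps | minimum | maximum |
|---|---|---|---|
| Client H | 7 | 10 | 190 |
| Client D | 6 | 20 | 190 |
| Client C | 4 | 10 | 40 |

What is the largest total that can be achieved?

2150

Meeting every minimum uses 10+20+10 = 40 Mbps, leaving 290.
Order the clients by revenue per Mbps: Client H 7 > Client D 6 > Client C 4.
Client H takes 180 more to reach its cap of 190 → 110 left.
Client D: +110 (room for 170) → 130. Pool exhausted.
Total = 7×190 + 6×130 + 4×10 = 2150.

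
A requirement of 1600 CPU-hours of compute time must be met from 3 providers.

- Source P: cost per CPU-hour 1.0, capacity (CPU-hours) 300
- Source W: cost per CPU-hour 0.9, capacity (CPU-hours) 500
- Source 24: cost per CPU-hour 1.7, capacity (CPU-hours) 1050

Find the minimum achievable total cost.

2110

Cheapest first:
Source W (0.9): use full 500 — 1100 CPU-hours to go.
Take 300 from Source P at 1.0 — need 800 more.
Source 24 at 1.7: take 800 of its 1050 — requirement met.
Cost = 500×0.9 + 300×1.0 + 800×1.7 = 2110.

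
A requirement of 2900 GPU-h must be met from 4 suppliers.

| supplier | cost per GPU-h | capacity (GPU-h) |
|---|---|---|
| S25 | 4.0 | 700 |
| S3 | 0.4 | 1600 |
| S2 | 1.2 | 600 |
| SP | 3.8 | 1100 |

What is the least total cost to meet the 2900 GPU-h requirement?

4020

Use suppliers in increasing cost order.
S3 at 0.4: take all 1600 GPU-h ; 1300 still needed.
S2 (1.2): use full 600 ; 700 GPU-h to go.
SP (3.8): take the remaining 700 ; done.
S25: unused.
Cost = 1600×0.4 + 600×1.2 + 700×3.8 = 4020.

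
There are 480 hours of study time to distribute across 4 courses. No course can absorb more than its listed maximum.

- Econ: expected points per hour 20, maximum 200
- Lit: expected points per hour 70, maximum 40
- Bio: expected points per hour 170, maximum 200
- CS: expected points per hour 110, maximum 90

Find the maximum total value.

49700

Highest expected points per hour first: Bio 170 > CS 110 > Lit 70 > Econ 20.
Bio: +200 to 200 (cap) ; 280 left.
CS: +90 to 90 (cap) ; 190 left.
Lit: +40 to 40 (cap) ; 150 left.
Only 150 left; Econ takes them to reach 150.
Total = 20×150 + 70×40 + 170×200 + 110×90 = 49700.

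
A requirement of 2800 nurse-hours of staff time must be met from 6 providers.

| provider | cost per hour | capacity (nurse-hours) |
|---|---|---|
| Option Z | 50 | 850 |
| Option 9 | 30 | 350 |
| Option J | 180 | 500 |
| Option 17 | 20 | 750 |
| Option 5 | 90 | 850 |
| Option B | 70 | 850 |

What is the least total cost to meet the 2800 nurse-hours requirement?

127500

Use providers in increasing cost order.
Take 750 from Option 17 at 20 → need 2050 more.
Option 9 (30): use full 350 → 1700 nurse-hours to go.
Option Z at 50: take all 850 nurse-hours → 850 still needed.
Take 850 from Option B at 70 → need 0 more.
Option 5, Option J: unused.
Cost = 750×20 + 350×30 + 850×50 + 850×70 = 127500.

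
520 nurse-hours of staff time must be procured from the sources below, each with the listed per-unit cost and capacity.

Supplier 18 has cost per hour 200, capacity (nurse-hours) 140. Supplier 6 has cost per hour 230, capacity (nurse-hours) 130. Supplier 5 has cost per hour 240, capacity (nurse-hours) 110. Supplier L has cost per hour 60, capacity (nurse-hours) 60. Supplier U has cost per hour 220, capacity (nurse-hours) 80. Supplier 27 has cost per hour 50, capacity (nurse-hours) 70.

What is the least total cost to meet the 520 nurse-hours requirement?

92200

Fill from the cheapest source first.
Supplier 27 (50): use full 70 → 450 nurse-hours to go.
Take 60 from Supplier L at 60 → need 390 more.
Supplier 18 at 200: take all 140 nurse-hours → 250 still needed.
Supplier U at 220: take all 80 nurse-hours → 170 still needed.
Supplier 6 at 230: take all 130 nurse-hours → 40 still needed.
Supplier 5 (240): take the remaining 40 → done.
Cost = 70×50 + 60×60 + 140×200 + 80×220 + 130×230 + 40×240 = 92200.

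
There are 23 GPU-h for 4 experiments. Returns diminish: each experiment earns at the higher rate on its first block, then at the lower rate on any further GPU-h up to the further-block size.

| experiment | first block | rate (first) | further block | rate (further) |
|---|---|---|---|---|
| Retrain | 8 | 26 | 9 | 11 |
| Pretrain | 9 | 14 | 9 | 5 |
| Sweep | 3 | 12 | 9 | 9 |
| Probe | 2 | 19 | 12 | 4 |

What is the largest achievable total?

Treat each block as its own option and order by rate: Retrain/tier1 26 > Probe/tier1 19 > Pretrain/tier1 14 > Sweep/tier1 12 > Retrain/tier2 11 > Sweep/tier2 9 > Pretrain/tier2 5 > Probe/tier2 4.
Retrain/tier1 (26): +8 → 15 left.
Fill Probe tier1 block (2 at 19) → 13 left.
Pretrain/tier1 (14): +9 → 4 left.
Sweep tier1 at 12: fill all 3 → 1 left.
1 remain; put them into Retrain tier2 at 11.
Total = 26×8 + 19×2 + 14×9 + 12×3 + 11×1 = 419.

419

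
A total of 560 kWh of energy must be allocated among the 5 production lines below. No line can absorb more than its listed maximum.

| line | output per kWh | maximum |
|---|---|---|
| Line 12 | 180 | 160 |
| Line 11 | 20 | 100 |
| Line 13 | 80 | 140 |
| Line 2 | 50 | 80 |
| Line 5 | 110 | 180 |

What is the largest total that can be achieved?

63800

Rank by output per kWh: Line 12 180 > Line 5 110 > Line 13 80 > Line 2 50 > Line 11 20.
Line 12 takes 160 to reach its cap of 160 — 400 left.
Line 5: +180 to 180 (cap) — 220 left.
Line 13 takes 140 to reach its cap of 140 — 80 left.
Line 2 takes 80 to reach its cap of 80 — 0 left.
Total = 180×160 + 80×140 + 50×80 + 110×180 = 63800.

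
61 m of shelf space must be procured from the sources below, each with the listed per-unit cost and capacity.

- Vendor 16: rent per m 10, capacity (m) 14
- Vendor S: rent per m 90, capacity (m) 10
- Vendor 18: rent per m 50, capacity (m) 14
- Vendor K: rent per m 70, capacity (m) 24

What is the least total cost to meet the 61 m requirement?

Fill from the cheapest source first.
Vendor 16 at 10: take all 14 m → 47 still needed.
Take 14 from Vendor 18 at 50 → need 33 more.
Take 24 from Vendor K at 70 → need 9 more.
Vendor S (90): take the remaining 9 → done.
Cost = 14×10 + 14×50 + 24×70 + 9×90 = 3330.

3330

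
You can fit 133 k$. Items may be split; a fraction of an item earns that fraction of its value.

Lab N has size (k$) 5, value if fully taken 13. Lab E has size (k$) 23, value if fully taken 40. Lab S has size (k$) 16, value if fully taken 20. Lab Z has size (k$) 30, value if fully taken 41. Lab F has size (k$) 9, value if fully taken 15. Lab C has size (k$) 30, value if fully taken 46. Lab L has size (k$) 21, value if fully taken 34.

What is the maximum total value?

207.75

Rank by value-to-size ratio: Lab N 13/5≈2.6, Lab E 40/23≈1.74, Lab F 15/9≈1.67, Lab L 34/21≈1.62, Lab C 46/30≈1.53, Lab Z 41/30≈1.37, Lab S 20/16≈1.25.
All 5 k$ of Lab N fit (value 13) ; 128 remain.
Take all of Lab E (23 k$, value 40) ; 105 k$ left.
Lab F: take in full, 9 k$ for value 15 ; 96 left.
Lab L: take in full, 21 k$ for value 34 ; 75 left.
Lab C: take in full, 30 k$ for value 46 ; 45 left.
All 30 k$ of Lab Z fit (value 41) ; 15 remain.
Only 15 k$ remain; take 15/16 of Lab S for value 20×15/16 = 18.75.
Total value = 207.75.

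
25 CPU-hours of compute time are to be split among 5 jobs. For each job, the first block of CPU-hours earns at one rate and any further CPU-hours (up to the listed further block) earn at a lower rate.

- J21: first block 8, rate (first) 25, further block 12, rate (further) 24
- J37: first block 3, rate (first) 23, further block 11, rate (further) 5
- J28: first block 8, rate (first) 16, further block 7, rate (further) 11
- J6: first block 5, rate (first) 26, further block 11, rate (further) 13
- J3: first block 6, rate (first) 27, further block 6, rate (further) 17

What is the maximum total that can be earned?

636

Treat each block as its own option and order by rate: J3/tier1 27 > J6/tier1 26 > J21/tier1 25 > J21/tier2 24 > J37/tier1 23 > J3/tier2 17 > J28/tier1 16 > J6/tier2 13 > J28/tier2 11 > J37/tier2 5.
J3 tier1 at 27: fill all 6 → 19 left.
Fill J6 tier1 block (5 at 26) → 14 left.
Fill J21 tier1 block (8 at 25) → 6 left.
J21/tier2: +6 of 12 at 24; pool empty.
Total = 27×6 + 26×5 + 25×8 + 24×6 = 636.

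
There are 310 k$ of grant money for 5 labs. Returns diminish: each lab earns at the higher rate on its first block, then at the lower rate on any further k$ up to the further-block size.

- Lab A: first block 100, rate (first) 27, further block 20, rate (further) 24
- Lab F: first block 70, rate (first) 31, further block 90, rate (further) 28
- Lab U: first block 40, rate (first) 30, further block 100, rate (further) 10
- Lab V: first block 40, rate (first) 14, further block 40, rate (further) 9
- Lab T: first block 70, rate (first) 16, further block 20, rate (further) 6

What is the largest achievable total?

8830

Order all 10 blocks by rate: Lab F/T1 31 > Lab U/T1 30 > Lab F/T2 28 > Lab A/T1 27 > Lab A/T2 24 > Lab T/T1 16 > Lab V/T1 14 > Lab U/T2 10 > Lab V/T2 9 > Lab T/T2 6.
Lab F/T1 (31): +70 ; 240 left.
Lab U T1 at 30: fill all 40 ; 200 left.
Lab F T2 at 28: fill all 90 ; 110 left.
Lab A/T1 (27): +100 ; 10 left.
10 remain; put them into Lab A T2 at 24.
Total = 31×70 + 30×40 + 28×90 + 27×100 + 24×10 = 8830.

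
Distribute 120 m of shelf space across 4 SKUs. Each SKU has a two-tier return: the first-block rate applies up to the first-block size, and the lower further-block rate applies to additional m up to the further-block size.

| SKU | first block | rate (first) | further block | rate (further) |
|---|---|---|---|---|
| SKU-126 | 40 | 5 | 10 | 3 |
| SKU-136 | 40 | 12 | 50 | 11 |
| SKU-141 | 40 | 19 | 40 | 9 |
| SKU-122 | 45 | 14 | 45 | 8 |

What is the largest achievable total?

Order all 8 blocks by rate: SKU-141/first 19 > SKU-122/first 14 > SKU-136/first 12 > SKU-136/second 11 > SKU-141/second 9 > SKU-122/second 8 > SKU-126/first 5 > SKU-126/second 3.
SKU-141 first at 19: fill all 40 ; 80 left.
Fill SKU-122 first block (45 at 14) ; 35 left.
35 remain; put them into SKU-136 first at 12.
Total = 19×40 + 14×45 + 12×35 = 1810.

1810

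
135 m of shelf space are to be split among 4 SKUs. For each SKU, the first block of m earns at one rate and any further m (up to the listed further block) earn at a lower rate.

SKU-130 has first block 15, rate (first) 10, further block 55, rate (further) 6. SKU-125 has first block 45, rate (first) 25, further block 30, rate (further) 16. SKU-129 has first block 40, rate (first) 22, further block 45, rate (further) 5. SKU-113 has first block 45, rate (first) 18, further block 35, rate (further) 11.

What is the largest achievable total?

Rank every tier by rate: SKU-125/tier1 25 > SKU-129/tier1 22 > SKU-113/tier1 18 > SKU-125/tier2 16 > SKU-113/tier2 11 > SKU-130/tier1 10 > SKU-130/tier2 6 > SKU-129/tier2 5.
Fill SKU-125 tier1 block (45 at 25) ; 90 left.
SKU-129 tier1 at 22: fill all 40 ; 50 left.
SKU-113/tier1 (18): +45 ; 5 left.
SKU-125/tier2: +5 of 30 at 16; pool empty.
Total = 25×45 + 22×40 + 18×45 + 16×5 = 2895.

2895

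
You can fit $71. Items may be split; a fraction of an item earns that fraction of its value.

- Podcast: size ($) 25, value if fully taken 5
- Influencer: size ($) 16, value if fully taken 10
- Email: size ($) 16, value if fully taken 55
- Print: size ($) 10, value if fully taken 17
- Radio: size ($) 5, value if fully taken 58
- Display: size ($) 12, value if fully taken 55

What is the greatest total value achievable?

Best value per unit of size first: Radio 58/5≈11.6, Display 55/12≈4.58, Email 55/16≈3.44, Print 17/10≈1.7, Influencer 10/16≈0.625, Podcast 5/25≈0.2.
Take all of Radio (5 $, value 58) — 66 $ left.
All 12 $ of Display fit (value 55) — 54 remain.
All 16 $ of Email fit (value 55) — 38 remain.
Print: take in full, 10 $ for value 17 — 28 left.
Influencer: take in full, 16 $ for value 10 — 12 left.
Fill the last 12 $ with part of Podcast: 12/25 of it earns 2.4.
Total value = 197.4.

197.4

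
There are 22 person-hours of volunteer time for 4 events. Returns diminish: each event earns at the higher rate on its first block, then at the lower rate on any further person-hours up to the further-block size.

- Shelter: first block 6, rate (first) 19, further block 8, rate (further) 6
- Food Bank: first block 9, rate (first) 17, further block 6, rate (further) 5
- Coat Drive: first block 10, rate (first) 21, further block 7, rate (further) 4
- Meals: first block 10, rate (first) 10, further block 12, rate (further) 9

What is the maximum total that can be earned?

426

Rank every tier by rate: Coat Drive/T1 21 > Shelter/T1 19 > Food Bank/T1 17 > Meals/T1 10 > Meals/T2 9 > Shelter/T2 6 > Food Bank/T2 5 > Coat Drive/T2 4.
Coat Drive/T1 (21): +10 → 12 left.
Shelter T1 at 19: fill all 6 → 6 left.
Food Bank T1 at 17: only 6 left, fill 6.
Total = 21×10 + 19×6 + 17×6 = 426.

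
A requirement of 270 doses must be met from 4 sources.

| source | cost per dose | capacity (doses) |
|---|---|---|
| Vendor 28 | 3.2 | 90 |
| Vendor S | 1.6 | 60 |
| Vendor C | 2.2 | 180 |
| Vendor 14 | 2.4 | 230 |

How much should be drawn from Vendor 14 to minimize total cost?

Fill from the cheapest source first.
Take 60 from Vendor S at 1.6 ; need 210 more.
Take 180 from Vendor C at 2.2 ; need 30 more.
Vendor 14 at 2.4: take 30 of its 230 ; requirement met.
Vendor 28: unused.

30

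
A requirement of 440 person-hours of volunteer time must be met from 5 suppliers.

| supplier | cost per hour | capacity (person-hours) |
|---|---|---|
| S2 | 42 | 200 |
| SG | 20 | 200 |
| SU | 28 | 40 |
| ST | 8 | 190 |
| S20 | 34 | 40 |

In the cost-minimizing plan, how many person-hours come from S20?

10

Use suppliers in increasing cost order.
ST at 8: take all 190 person-hours ; 250 still needed.
SG (20): use full 200 ; 50 person-hours to go.
SU (28): use full 40 ; 10 person-hours to go.
S20 at 34: take 10 of its 40 ; requirement met.
S2: unused.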